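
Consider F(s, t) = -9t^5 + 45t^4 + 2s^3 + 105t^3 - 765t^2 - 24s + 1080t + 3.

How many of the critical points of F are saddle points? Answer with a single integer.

F separates as a function of s plus a function of t, so ∇F=0 decouples.
∂F/∂s = 6(s - 2)(s + 2) = 0 at s ∈ {-2, 2}; ∂F/∂t = -45(t - 4)(t - 2)(t - 1)(t + 3) = 0 at t ∈ {-3, 1, 2, 4}.
The Hessian is diagonal: diag(F_ss, F_tt). Second derivatives: F_ss(-2)=-24, F_ss(2)=24; F_tt(-3)=6300, F_tt(1)=-540, F_tt(2)=450, F_tt(4)=-1890.
Saddle points occur where the two diagonal entries have opposite signs: (-2, -3), (-2, 2), (2, 1), (2, 4). Count: 4.

4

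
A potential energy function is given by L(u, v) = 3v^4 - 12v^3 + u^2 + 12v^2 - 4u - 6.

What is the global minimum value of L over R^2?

L(u,v) separates as P(u) + Q(v) − 6, so its minimum is min P + min Q − 6.
P'(u) = 2u - 4 vanishes at u ∈ {2}; Q'(v) = 12v(v - 2)(v - 1) vanishes at v ∈ {0, 1, 2}.
Local minima of P (where P''>0): P(2)=-4. Local minima of Q: Q(0)=0, Q(2)=0.
So the global minimum of L is P(2) + Q(0) − 6 = -4 + 0 − 6 = -10, attained at (2, 0).

-10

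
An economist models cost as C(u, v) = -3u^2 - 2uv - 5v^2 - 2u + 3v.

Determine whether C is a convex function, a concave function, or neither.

C is quadratic, so its Hessian is the constant matrix H = [[-6, -2], [-2, -10]].
det(H) = 56, tr(H) = -16.
det(H) > 0 and tr(H) < 0, so H is negative definite everywhere: concave.

concave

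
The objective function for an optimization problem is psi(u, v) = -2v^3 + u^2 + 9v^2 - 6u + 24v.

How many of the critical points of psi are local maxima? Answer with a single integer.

0

psi separates as a function of u plus a function of v, so ∇psi=0 decouples.
∂psi/∂u = 2(u - 3) = 0 at u ∈ {3}; ∂psi/∂v = -6(v - 4)(v + 1) = 0 at v ∈ {-1, 4}.
The Hessian is diagonal: diag(psi_uu, psi_vv). Second derivatives: psi_uu(3)=2; psi_vv(-1)=30, psi_vv(4)=-30.
Local maxima occur where both diagonal entries negative: none. Count: 0.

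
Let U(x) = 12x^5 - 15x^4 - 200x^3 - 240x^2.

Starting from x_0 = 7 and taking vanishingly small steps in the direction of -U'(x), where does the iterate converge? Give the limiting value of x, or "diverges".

4

U'(x) = 60x(x - 4)(x + 1)(x + 2), so U'(7) = 90720.
Gradient descent moves in the -U' direction, i.e. x is decreasing.
The nearest critical point in that direction is x = 4, where U'' = 7200 > 0 (a local minimum). The iterate converges there.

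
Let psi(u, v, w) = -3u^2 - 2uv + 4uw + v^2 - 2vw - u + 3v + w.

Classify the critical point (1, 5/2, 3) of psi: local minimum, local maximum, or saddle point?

The Hessian is constant: H = [[-6, -2, 4], [-2, 2, -2], [4, -2, 0]].
Leading principal minors: Δ₁ = -6, Δ₂ = -16, Δ₃ = 24.
The minors fit neither the all-positive nor the alternating-sign pattern, so H is indefinite: a saddle point.

saddle point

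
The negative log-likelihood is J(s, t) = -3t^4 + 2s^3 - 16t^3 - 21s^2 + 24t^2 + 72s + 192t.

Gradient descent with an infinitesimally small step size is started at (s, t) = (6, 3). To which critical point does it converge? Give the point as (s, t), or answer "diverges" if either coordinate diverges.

J is separable, so gradient descent decouples: s follows -∂J/∂s, t follows -∂J/∂t.
∂J/∂s = 6(s - 4)(s - 3); at s=6 this is 36, so s decreases.
∂J/∂t = -12(t - 2)(t + 2)(t + 4); at t=3 this is -420, so t increases.
The t-coordinate has no critical point in that direction and runs off to infinity.

diverges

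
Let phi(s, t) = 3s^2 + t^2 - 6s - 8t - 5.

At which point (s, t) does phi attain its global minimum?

phi(s,t) separates as P(s) + Q(t) − 5, so its minimum is min P + min Q − 5.
P'(s) = 6s - 6 vanishes at s ∈ {1}; Q'(t) = 2(t - 4) vanishes at t ∈ {4}.
Local minima of P (where P''>0): P(1)=-3. Local minima of Q: Q(4)=-16.
So the global minimum of phi is P(1) + Q(4) − 5 = -3 − 16 − 5 = -24, attained at (1, 4).

(1, 4)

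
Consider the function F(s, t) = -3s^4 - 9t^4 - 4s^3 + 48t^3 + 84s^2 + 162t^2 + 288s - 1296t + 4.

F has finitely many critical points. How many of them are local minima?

1

F separates as a function of s plus a function of t, so ∇F=0 decouples.
∂F/∂s = -12(s - 4)(s + 2)(s + 3) = 0 at s ∈ {-3, -2, 4}; ∂F/∂t = -36(t - 4)(t - 3)(t + 3) = 0 at t ∈ {-3, 3, 4}.
The Hessian is diagonal: diag(F_ss, F_tt). Second derivatives: F_ss(-3)=-84, F_ss(-2)=72, F_ss(4)=-504; F_tt(-3)=-1512, F_tt(3)=216, F_tt(4)=-252.
Local minima occur where both diagonal entries positive: (-2, 3). Count: 1.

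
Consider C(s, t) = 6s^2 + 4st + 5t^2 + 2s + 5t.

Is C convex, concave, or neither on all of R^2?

convex

C is quadratic, so its Hessian is the constant matrix H = [[12, 4], [4, 10]].
det(H) = 104, tr(H) = 22.
det(H) > 0 and tr(H) > 0, so H is positive definite everywhere: convex.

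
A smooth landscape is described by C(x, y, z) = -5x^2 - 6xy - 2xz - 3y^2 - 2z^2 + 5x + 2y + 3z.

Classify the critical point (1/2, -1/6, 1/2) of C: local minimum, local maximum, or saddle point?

local maximum

The Hessian is constant: H = [[-10, -6, -2], [-6, -6, 0], [-2, 0, -4]].
Leading principal minors: Δ₁ = -10, Δ₂ = 24, Δ₃ = -72.
The minors alternate sign starting negative (−, +, −), so H is negative definite: a local maximum.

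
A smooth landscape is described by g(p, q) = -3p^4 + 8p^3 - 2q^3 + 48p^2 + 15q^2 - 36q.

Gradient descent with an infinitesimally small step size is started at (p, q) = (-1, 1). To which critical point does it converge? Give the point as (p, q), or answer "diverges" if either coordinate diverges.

g is separable, so gradient descent decouples: p follows -∂g/∂p, q follows -∂g/∂q.
∂g/∂p = -12p(p - 4)(p + 2); at p=-1 this is -60, so p increases.
∂g/∂q = -6(q - 3)(q - 2); at q=1 this is -12, so q increases.
p converges to its nearest critical value 0 (a local min of the p-part); q converges to 2. The iterate converges to (0, 2).

(0, 2)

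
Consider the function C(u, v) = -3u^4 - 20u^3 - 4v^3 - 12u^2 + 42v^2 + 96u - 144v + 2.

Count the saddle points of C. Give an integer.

C separates as a function of u plus a function of v, so ∇C=0 decouples.
∂C/∂u = -12(u - 1)(u + 2)(u + 4) = 0 at u ∈ {-4, -2, 1}; ∂C/∂v = -12(v - 4)(v - 3) = 0 at v ∈ {3, 4}.
The Hessian is diagonal: diag(C_uu, C_vv). Second derivatives: C_uu(-4)=-120, C_uu(-2)=72, C_uu(1)=-180; C_vv(3)=12, C_vv(4)=-12.
Saddle points occur where the two diagonal entries have opposite signs: (-4, 3), (-2, 4), (1, 3). Count: 3.

3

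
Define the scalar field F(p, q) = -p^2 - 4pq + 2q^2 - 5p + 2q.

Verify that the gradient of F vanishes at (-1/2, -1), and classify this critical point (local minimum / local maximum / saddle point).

saddle point

∇F = (-2p - 4q - 5, -4p + 4q + 2); substituting (-1/2, -1) gives ∇F = (0, 0), so (-1/2, -1) is indeed a critical point.
The Hessian of F is constant: H = [[-2, -4], [-4, 4]].
det(H) = (-2)·4 − (-4)² = -24.
Since det(H) < 0, H is indefinite and the critical point is a saddle point.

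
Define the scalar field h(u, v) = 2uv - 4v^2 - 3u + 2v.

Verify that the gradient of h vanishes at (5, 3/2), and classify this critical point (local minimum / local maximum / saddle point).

saddle point

∇h = (2v - 3, 2u - 8v + 2); substituting (5, 3/2) gives ∇h = (0, 0), so (5, 3/2) is indeed a critical point.
The Hessian of h is constant: H = [[0, 2], [2, -8]].
det(H) = 0·(-8) − 2² = -4.
Since det(H) < 0, H is indefinite and the critical point is a saddle point.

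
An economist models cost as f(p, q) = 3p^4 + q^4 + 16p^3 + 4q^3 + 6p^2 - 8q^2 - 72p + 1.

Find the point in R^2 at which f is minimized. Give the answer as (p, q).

f(p,q) separates as A(p) + B(q) + 1, so its minimum is min A + min B + 1.
A'(p) = 12(p - 1)(p + 2)(p + 3) vanishes at p ∈ {-3, -2, 1}; B'(q) = 4q(q - 1)(q + 4) vanishes at q ∈ {-4, 0, 1}.
Local minima of A (where A''>0): A(-3)=81, A(1)=-47. Local minima of B: B(-4)=-128, B(1)=-3.
So the global minimum of f is A(1) + B(-4) + 1 = -47 − 128 + 1 = -174, attained at (1, -4).

(1, -4)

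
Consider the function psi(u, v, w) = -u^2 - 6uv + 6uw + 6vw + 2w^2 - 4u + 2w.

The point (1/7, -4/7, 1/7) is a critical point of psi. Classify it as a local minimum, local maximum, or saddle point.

The Hessian is constant: H = [[-2, -6, 6], [-6, 0, 6], [6, 6, 4]].
Leading principal minors: Δ₁ = -2, Δ₂ = -36, Δ₃ = -504.
The minors fit neither the all-positive nor the alternating-sign pattern, so H is indefinite: a saddle point.

saddle point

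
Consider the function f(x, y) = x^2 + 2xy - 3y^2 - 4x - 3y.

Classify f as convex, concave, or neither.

f is quadratic, so its Hessian is the constant matrix H = [[2, 2], [2, -6]].
det(H) = -16, tr(H) = -4.
det(H) < 0, so H is indefinite: neither convex nor concave.

neither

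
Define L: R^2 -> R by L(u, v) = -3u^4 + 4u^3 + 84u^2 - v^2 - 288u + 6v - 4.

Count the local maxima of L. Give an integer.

2

L separates as a function of u plus a function of v, so ∇L=0 decouples.
∂L/∂u = -12(u - 3)(u - 2)(u + 4) = 0 at u ∈ {-4, 2, 3}; ∂L/∂v = -2(v - 3) = 0 at v ∈ {3}.
The Hessian is diagonal: diag(L_uu, L_vv). Second derivatives: L_uu(-4)=-504, L_uu(2)=72, L_uu(3)=-84; L_vv(3)=-2.
Local maxima occur where both diagonal entries negative: (-4, 3), (3, 3). Count: 2.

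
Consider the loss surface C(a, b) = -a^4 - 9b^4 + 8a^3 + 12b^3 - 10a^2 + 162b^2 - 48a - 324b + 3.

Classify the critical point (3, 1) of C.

The mixed partial ∂²C/∂a∂b is 0, so the Hessian at any point is diag(C_aa, C_bb) = diag(4(-3a^2 + 12a - 5), 36(-3b^2 + 2b + 9)).
At (3, 1): H = diag(16, 288).
Both eigenvalues are positive, so H is positive definite: a local minimum.

local minimum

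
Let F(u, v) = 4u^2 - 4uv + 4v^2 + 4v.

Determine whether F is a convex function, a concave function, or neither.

convex

F is quadratic, so its Hessian is the constant matrix H = [[8, -4], [-4, 8]].
det(H) = 48, tr(H) = 16.
det(H) > 0 and tr(H) > 0, so H is positive definite everywhere: convex.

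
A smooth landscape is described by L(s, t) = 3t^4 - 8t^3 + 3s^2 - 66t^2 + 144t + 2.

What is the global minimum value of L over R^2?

-565

L(s,t) separates as P(s) + Q(t) + 2, so its minimum is min P + min Q + 2.
P'(s) = 6s vanishes at s ∈ {0}; Q'(t) = 12(t - 4)(t - 1)(t + 3) vanishes at t ∈ {-3, 1, 4}.
Local minima of P (where P''>0): P(0)=0. Local minima of Q: Q(-3)=-567, Q(4)=-224.
So the global minimum of L is P(0) + Q(-3) + 2 = 0 − 567 + 2 = -565, attained at (0, -3).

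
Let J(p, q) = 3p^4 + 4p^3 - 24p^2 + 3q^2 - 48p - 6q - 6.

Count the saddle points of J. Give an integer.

J separates as a function of p plus a function of q, so ∇J=0 decouples.
∂J/∂p = 12(p - 2)(p + 1)(p + 2) = 0 at p ∈ {-2, -1, 2}; ∂J/∂q = 6(q - 1) = 0 at q ∈ {1}.
The Hessian is diagonal: diag(J_pp, J_qq). Second derivatives: J_pp(-2)=48, J_pp(-1)=-36, J_pp(2)=144; J_qq(1)=6.
Saddle points occur where the two diagonal entries have opposite signs: (-1, 1). Count: 1.

1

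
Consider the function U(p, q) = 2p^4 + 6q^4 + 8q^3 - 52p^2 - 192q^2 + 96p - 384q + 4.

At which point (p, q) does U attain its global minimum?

(-4, 4)

U(p,q) separates as A(p) + B(q) + 4, so its minimum is min A + min B + 4.
A'(p) = 8(p - 3)(p - 1)(p + 4) vanishes at p ∈ {-4, 1, 3}; B'(q) = 24(q - 4)(q + 1)(q + 4) vanishes at q ∈ {-4, -1, 4}.
Local minima of A (where A''>0): A(-4)=-704, A(3)=-18. Local minima of B: B(-4)=-512, B(4)=-2560.
So the global minimum of U is A(-4) + B(4) + 4 = -704 − 2560 + 4 = -3260, attained at (-4, 4).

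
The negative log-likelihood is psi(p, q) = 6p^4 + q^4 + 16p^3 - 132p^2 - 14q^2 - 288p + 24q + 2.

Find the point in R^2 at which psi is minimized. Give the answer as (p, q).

psi(p,q) separates as A(p) + B(q) + 2, so its minimum is min A + min B + 2.
A'(p) = 24(p - 3)(p + 1)(p + 4) vanishes at p ∈ {-4, -1, 3}; B'(q) = 4(q - 2)(q - 1)(q + 3) vanishes at q ∈ {-3, 1, 2}.
Local minima of A (where A''>0): A(-4)=-448, A(3)=-1134. Local minima of B: B(-3)=-117, B(2)=8.
So the global minimum of psi is A(3) + B(-3) + 2 = -1134 − 117 + 2 = -1249, attained at (3, -3).

(3, -3)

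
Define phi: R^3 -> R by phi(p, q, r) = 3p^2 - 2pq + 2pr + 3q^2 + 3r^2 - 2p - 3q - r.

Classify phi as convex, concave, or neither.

phi is quadratic, so its Hessian is the constant matrix H = [[6, -2, 2], [-2, 6, 0], [2, 0, 6]].
Leading principal minors: 6, 32, 168.
All positive ⇒ H ≻ 0 ⇒ convex.

convex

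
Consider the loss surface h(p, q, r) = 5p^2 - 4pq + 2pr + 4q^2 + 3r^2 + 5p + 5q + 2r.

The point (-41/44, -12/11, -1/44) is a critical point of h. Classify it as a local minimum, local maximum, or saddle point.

The Hessian is constant: H = [[10, -4, 2], [-4, 8, 0], [2, 0, 6]].
Leading principal minors: Δ₁ = 10, Δ₂ = 64, Δ₃ = 352.
All leading minors are positive, so H is positive definite: a local minimum.

local minimum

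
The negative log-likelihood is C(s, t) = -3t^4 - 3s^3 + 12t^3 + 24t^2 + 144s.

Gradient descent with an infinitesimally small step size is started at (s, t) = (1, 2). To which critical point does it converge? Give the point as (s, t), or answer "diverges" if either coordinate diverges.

C is separable, so gradient descent decouples: s follows -∂C/∂s, t follows -∂C/∂t.
∂C/∂s = -9(s - 4)(s + 4); at s=1 this is 135, so s decreases.
∂C/∂t = -12t(t - 4)(t + 1); at t=2 this is 144, so t decreases.
s converges to its nearest critical value -4 (a local min of the s-part); t converges to 0. The iterate converges to (-4, 0).

(-4, 0)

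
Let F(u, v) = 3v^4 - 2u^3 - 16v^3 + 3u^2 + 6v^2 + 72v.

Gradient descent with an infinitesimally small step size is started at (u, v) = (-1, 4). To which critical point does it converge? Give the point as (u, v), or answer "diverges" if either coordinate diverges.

F is separable, so gradient descent decouples: u follows -∂F/∂u, v follows -∂F/∂v.
∂F/∂u = -6u(u - 1); at u=-1 this is -12, so u increases.
∂F/∂v = 12(v - 3)(v - 2)(v + 1); at v=4 this is 120, so v decreases.
u converges to its nearest critical value 0 (a local min of the u-part); v converges to 3. The iterate converges to (0, 3).

(0, 3)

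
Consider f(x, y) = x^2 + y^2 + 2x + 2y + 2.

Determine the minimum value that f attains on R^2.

f(x,y) separates as P(x) + Q(y) + 2, so its minimum is min P + min Q + 2.
P'(x) = 2x + 2 vanishes at x ∈ {-1}; Q'(y) = 2y + 2 vanishes at y ∈ {-1}.
Local minima of P (where P''>0): P(-1)=-1. Local minima of Q: Q(-1)=-1.
So the global minimum of f is P(-1) + Q(-1) + 2 = -1 − 1 + 2 = 0, attained at (-1, -1).

0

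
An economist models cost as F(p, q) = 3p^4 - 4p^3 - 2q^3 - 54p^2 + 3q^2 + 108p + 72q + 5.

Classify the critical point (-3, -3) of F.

local minimum

The mixed partial ∂²F/∂p∂q is 0, so the Hessian at any point is diag(F_pp, F_qq) = diag(12(3p^2 - 2p - 9), 6(-2q + 1)).
At (-3, -3): H = diag(288, 42).
Both eigenvalues are positive, so H is positive definite: a local minimum.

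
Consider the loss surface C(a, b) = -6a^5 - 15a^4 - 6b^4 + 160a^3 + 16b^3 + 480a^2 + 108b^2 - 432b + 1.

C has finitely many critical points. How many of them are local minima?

2

C separates as a function of a plus a function of b, so ∇C=0 decouples.
∂C/∂a = -30a(a - 4)(a + 2)(a + 4) = 0 at a ∈ {-4, -2, 0, 4}; ∂C/∂b = -24(b - 3)(b - 2)(b + 3) = 0 at b ∈ {-3, 2, 3}.
The Hessian is diagonal: diag(C_aa, C_bb). Second derivatives: C_aa(-4)=1920, C_aa(-2)=-720, C_aa(0)=960, C_aa(4)=-5760; C_bb(-3)=-720, C_bb(2)=120, C_bb(3)=-144.
Local minima occur where both diagonal entries positive: (-4, 2), (0, 2). Count: 2.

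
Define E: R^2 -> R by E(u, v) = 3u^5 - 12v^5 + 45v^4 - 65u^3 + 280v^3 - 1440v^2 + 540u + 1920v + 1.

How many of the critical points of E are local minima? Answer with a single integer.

4

E separates as a function of u plus a function of v, so ∇E=0 decouples.
∂E/∂u = 15(u - 3)(u - 2)(u + 2)(u + 3) = 0 at u ∈ {-3, -2, 2, 3}; ∂E/∂v = -60(v - 4)(v - 2)(v - 1)(v + 4) = 0 at v ∈ {-4, 1, 2, 4}.
The Hessian is diagonal: diag(E_uu, E_vv). Second derivatives: E_uu(-3)=-450, E_uu(-2)=300, E_uu(2)=-300, E_uu(3)=450; E_vv(-4)=14400, E_vv(1)=-900, E_vv(2)=720, E_vv(4)=-2880.
Local minima occur where both diagonal entries positive: (-2, -4), (-2, 2), (3, -4), (3, 2). Count: 4.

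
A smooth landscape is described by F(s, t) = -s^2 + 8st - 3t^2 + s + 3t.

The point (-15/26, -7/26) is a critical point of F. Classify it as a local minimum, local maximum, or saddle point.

saddle point

The Hessian of F is constant: H = [[-2, 8], [8, -6]].
det(H) = (-2)·(-6) − 8² = -52.
Since det(H) < 0, H is indefinite and the critical point is a saddle point.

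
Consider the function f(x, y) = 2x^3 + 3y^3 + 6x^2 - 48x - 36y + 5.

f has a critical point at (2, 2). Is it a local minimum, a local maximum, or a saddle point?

local minimum

The mixed partial ∂²f/∂x∂y is 0, so the Hessian at any point is diag(f_xx, f_yy) = diag(12(x + 1), 18y).
At (2, 2): H = diag(36, 36).
Both eigenvalues are positive, so H is positive definite: a local minimum.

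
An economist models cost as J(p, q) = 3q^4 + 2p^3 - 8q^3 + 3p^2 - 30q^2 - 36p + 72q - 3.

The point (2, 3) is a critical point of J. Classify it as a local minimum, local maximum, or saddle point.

local minimum

The mixed partial ∂²J/∂p∂q is 0, so the Hessian at any point is diag(J_pp, J_qq) = diag(6(2p + 1), 12(3q^2 - 4q - 5)).
At (2, 3): H = diag(30, 120).
Both eigenvalues are positive, so H is positive definite: a local minimum.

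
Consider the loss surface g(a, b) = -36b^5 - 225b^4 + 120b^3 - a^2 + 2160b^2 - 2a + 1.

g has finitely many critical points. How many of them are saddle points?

g separates as a function of a plus a function of b, so ∇g=0 decouples.
∂g/∂a = -2(a + 1) = 0 at a ∈ {-1}; ∂g/∂b = -180b(b - 2)(b + 3)(b + 4) = 0 at b ∈ {-4, -3, 0, 2}.
The Hessian is diagonal: diag(g_aa, g_bb). Second derivatives: g_aa(-1)=-2; g_bb(-4)=4320, g_bb(-3)=-2700, g_bb(0)=4320, g_bb(2)=-10800.
Saddle points occur where the two diagonal entries have opposite signs: (-1, -4), (-1, 0). Count: 2.

2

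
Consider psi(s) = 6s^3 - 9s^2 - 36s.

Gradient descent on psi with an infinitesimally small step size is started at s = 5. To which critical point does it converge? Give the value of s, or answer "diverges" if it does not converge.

psi'(s) = 18(s - 2)(s + 1), so psi'(5) = 324.
Gradient descent moves in the -psi' direction, i.e. s is decreasing.
The nearest critical point in that direction is s = 2, where psi'' = 54 > 0 (a local minimum). The iterate converges there.

2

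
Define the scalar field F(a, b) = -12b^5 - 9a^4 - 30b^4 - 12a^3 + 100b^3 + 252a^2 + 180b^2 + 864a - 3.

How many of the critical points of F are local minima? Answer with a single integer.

2

F separates as a function of a plus a function of b, so ∇F=0 decouples.
∂F/∂a = -36(a - 4)(a + 2)(a + 3) = 0 at a ∈ {-3, -2, 4}; ∂F/∂b = -60b(b - 2)(b + 1)(b + 3) = 0 at b ∈ {-3, -1, 0, 2}.
The Hessian is diagonal: diag(F_aa, F_bb). Second derivatives: F_aa(-3)=-252, F_aa(-2)=216, F_aa(4)=-1512; F_bb(-3)=1800, F_bb(-1)=-360, F_bb(0)=360, F_bb(2)=-1800.
Local minima occur where both diagonal entries positive: (-2, -3), (-2, 0). Count: 2.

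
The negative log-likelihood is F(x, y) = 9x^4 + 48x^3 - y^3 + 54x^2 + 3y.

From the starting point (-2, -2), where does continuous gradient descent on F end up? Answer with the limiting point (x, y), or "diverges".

(-3, -1)

F is separable, so gradient descent decouples: x follows -∂F/∂x, y follows -∂F/∂y.
∂F/∂x = 36x(x + 1)(x + 3); at x=-2 this is 72, so x decreases.
∂F/∂y = -3(y - 1)(y + 1); at y=-2 this is -9, so y increases.
x converges to its nearest critical value -3 (a local min of the x-part); y converges to -1. The iterate converges to (-3, -1).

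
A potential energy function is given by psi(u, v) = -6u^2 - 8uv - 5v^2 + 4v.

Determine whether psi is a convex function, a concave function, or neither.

psi is quadratic, so its Hessian is the constant matrix H = [[-12, -8], [-8, -10]].
det(H) = 56, tr(H) = -22.
det(H) > 0 and tr(H) < 0, so H is negative definite everywhere: concave.

concave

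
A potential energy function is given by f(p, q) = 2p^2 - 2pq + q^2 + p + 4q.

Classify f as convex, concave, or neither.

convex

f is quadratic, so its Hessian is the constant matrix H = [[4, -2], [-2, 2]].
det(H) = 4, tr(H) = 6.
det(H) > 0 and tr(H) > 0, so H is positive definite everywhere: convex.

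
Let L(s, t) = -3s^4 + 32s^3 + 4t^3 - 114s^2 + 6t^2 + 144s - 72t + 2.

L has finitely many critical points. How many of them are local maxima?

2

L separates as a function of s plus a function of t, so ∇L=0 decouples.
∂L/∂s = -12(s - 4)(s - 3)(s - 1) = 0 at s ∈ {1, 3, 4}; ∂L/∂t = 12(t - 2)(t + 3) = 0 at t ∈ {-3, 2}.
The Hessian is diagonal: diag(L_ss, L_tt). Second derivatives: L_ss(1)=-72, L_ss(3)=24, L_ss(4)=-36; L_tt(-3)=-60, L_tt(2)=60.
Local maxima occur where both diagonal entries negative: (1, -3), (4, -3). Count: 2.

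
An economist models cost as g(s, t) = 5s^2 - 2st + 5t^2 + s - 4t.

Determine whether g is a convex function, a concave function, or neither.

g is quadratic, so its Hessian is the constant matrix H = [[10, -2], [-2, 10]].
det(H) = 96, tr(H) = 20.
det(H) > 0 and tr(H) > 0, so H is positive definite everywhere: convex.

convex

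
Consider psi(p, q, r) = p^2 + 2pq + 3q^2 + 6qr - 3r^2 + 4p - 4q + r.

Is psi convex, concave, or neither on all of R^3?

neither

psi is quadratic, so its Hessian is the constant matrix H = [[2, 2, 0], [2, 6, 6], [0, 6, -6]].
Leading principal minors: 2, 8, -120.
Neither pattern holds ⇒ H is indefinite ⇒ neither convex nor concave.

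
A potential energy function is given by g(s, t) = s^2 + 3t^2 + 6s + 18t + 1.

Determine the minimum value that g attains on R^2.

-35

g(s,t) separates as P(s) + Q(t) + 1, so its minimum is min P + min Q + 1.
P'(s) = 2s + 6 vanishes at s ∈ {-3}; Q'(t) = 6(t + 3) vanishes at t ∈ {-3}.
Local minima of P (where P''>0): P(-3)=-9. Local minima of Q: Q(-3)=-27.
So the global minimum of g is P(-3) + Q(-3) + 1 = -9 − 27 + 1 = -35, attained at (-3, -3).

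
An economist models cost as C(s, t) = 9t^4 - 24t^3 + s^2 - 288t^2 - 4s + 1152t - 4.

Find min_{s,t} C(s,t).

-5384

C(s,t) separates as P(s) + Q(t) − 4, so its minimum is min P + min Q − 4.
P'(s) = 2s - 4 vanishes at s ∈ {2}; Q'(t) = 36(t - 4)(t - 2)(t + 4) vanishes at t ∈ {-4, 2, 4}.
Local minima of P (where P''>0): P(2)=-4. Local minima of Q: Q(-4)=-5376, Q(4)=768.
So the global minimum of C is P(2) + Q(-4) − 4 = -4 − 5376 − 4 = -5384, attained at (2, -4).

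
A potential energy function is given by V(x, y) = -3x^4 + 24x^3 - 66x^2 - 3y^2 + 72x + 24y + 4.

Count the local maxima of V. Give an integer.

V separates as a function of x plus a function of y, so ∇V=0 decouples.
∂V/∂x = -12(x - 3)(x - 2)(x - 1) = 0 at x ∈ {1, 2, 3}; ∂V/∂y = -6(y - 4) = 0 at y ∈ {4}.
The Hessian is diagonal: diag(V_xx, V_yy). Second derivatives: V_xx(1)=-24, V_xx(2)=12, V_xx(3)=-24; V_yy(4)=-6.
Local maxima occur where both diagonal entries negative: (1, 4), (3, 4). Count: 2.

2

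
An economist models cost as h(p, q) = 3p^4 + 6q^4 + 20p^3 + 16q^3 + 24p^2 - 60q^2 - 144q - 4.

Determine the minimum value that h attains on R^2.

-436

h(p,q) separates as A(p) + B(q) − 4, so its minimum is min A + min B − 4.
A'(p) = 12p(p + 1)(p + 4) vanishes at p ∈ {-4, -1, 0}; B'(q) = 24(q - 2)(q + 1)(q + 3) vanishes at q ∈ {-3, -1, 2}.
Local minima of A (where A''>0): A(-4)=-128, A(0)=0. Local minima of B: B(-3)=-54, B(2)=-304.
So the global minimum of h is A(-4) + B(2) − 4 = -128 − 304 − 4 = -436, attained at (-4, 2).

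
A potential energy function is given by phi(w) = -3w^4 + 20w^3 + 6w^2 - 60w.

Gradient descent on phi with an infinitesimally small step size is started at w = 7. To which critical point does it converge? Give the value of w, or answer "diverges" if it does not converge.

diverges

phi'(w) = -12(w - 5)(w - 1)(w + 1), so phi'(7) = -1152.
Gradient descent moves in the -phi' direction, i.e. w is increasing.
There is no critical point above w=7, and phi' keeps the same sign, so the iterate runs off to +∞.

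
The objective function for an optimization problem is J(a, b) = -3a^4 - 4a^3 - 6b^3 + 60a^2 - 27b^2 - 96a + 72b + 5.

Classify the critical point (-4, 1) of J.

The mixed partial ∂²J/∂a∂b is 0, so the Hessian at any point is diag(J_aa, J_bb) = diag(12(-3a^2 - 2a + 10), -18(2b + 3)).
At (-4, 1): H = diag(-360, -90).
Both eigenvalues are negative, so H is negative definite: a local maximum.

local maximum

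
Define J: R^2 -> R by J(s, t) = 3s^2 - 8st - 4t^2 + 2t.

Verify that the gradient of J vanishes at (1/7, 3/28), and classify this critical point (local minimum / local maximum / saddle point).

saddle point

∇J = (6s - 8t, -8s - 8t + 2); substituting (1/7, 3/28) gives ∇J = (0, 0), so (1/7, 3/28) is indeed a critical point.
The Hessian of J is constant: H = [[6, -8], [-8, -8]].
det(H) = 6·(-8) − (-8)² = -112.
Since det(H) < 0, H is indefinite and the critical point is a saddle point.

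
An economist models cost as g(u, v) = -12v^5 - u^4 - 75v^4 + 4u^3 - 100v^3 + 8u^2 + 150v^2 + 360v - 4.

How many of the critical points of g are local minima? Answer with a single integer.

g separates as a function of u plus a function of v, so ∇g=0 decouples.
∂g/∂u = -4u(u - 4)(u + 1) = 0 at u ∈ {-1, 0, 4}; ∂g/∂v = -60(v - 1)(v + 1)(v + 2)(v + 3) = 0 at v ∈ {-3, -2, -1, 1}.
The Hessian is diagonal: diag(g_uu, g_vv). Second derivatives: g_uu(-1)=-20, g_uu(0)=16, g_uu(4)=-80; g_vv(-3)=480, g_vv(-2)=-180, g_vv(-1)=240, g_vv(1)=-1440.
Local minima occur where both diagonal entries positive: (0, -3), (0, -1). Count: 2.

2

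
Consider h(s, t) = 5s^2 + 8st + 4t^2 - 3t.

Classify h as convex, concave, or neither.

convex

h is quadratic, so its Hessian is the constant matrix H = [[10, 8], [8, 8]].
det(H) = 16, tr(H) = 18.
det(H) > 0 and tr(H) > 0, so H is positive definite everywhere: convex.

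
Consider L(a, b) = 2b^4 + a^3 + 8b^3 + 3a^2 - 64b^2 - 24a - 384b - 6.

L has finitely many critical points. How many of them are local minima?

2

L separates as a function of a plus a function of b, so ∇L=0 decouples.
∂L/∂a = 3(a - 2)(a + 4) = 0 at a ∈ {-4, 2}; ∂L/∂b = 8(b - 4)(b + 3)(b + 4) = 0 at b ∈ {-4, -3, 4}.
The Hessian is diagonal: diag(L_aa, L_bb). Second derivatives: L_aa(-4)=-18, L_aa(2)=18; L_bb(-4)=64, L_bb(-3)=-56, L_bb(4)=448.
Local minima occur where both diagonal entries positive: (2, -4), (2, 4). Count: 2.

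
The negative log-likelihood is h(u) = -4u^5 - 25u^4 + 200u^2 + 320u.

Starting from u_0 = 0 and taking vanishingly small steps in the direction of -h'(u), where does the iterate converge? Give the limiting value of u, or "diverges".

-1

h'(u) = -20(u - 2)(u + 1)(u + 2)(u + 4), so h'(0) = 320.
Gradient descent moves in the -h' direction, i.e. u is decreasing.
The nearest critical point in that direction is u = -1, where h'' = 180 > 0 (a local minimum). The iterate converges there.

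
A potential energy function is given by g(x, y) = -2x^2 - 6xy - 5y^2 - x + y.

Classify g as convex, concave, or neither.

g is quadratic, so its Hessian is the constant matrix H = [[-4, -6], [-6, -10]].
det(H) = 4, tr(H) = -14.
det(H) > 0 and tr(H) < 0, so H is negative definite everywhere: concave.

concave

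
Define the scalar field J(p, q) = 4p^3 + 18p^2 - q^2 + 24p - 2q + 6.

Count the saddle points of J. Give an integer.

1

J separates as a function of p plus a function of q, so ∇J=0 decouples.
∂J/∂p = 12(p + 1)(p + 2) = 0 at p ∈ {-2, -1}; ∂J/∂q = -2(q + 1) = 0 at q ∈ {-1}.
The Hessian is diagonal: diag(J_pp, J_qq). Second derivatives: J_pp(-2)=-12, J_pp(-1)=12; J_qq(-1)=-2.
Saddle points occur where the two diagonal entries have opposite signs: (-1, -1). Count: 1.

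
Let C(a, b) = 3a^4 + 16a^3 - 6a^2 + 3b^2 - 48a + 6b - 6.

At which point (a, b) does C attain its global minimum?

(-4, -1)

C(a,b) separates as P(a) + Q(b) − 6, so its minimum is min P + min Q − 6.
P'(a) = 12(a - 1)(a + 1)(a + 4) vanishes at a ∈ {-4, -1, 1}; Q'(b) = 6b + 6 vanishes at b ∈ {-1}.
Local minima of P (where P''>0): P(-4)=-160, P(1)=-35. Local minima of Q: Q(-1)=-3.
So the global minimum of C is P(-4) + Q(-1) − 6 = -160 − 3 − 6 = -169, attained at (-4, -1).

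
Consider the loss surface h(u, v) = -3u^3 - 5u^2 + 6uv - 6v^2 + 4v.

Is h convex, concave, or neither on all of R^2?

neither

The term -3u^3 is cubic, so the Hessian is not constant.
∂²h/∂u² = -18u - 10, which takes both signs as u varies (negative for sufficiently large u). A diagonal entry of the Hessian changing sign means the Hessian is neither positive- nor negative-semidefinite on all of R^2.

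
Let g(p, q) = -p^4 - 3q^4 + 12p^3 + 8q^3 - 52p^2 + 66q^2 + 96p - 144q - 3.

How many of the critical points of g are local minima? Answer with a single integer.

g separates as a function of p plus a function of q, so ∇g=0 decouples.
∂g/∂p = -4(p - 4)(p - 3)(p - 2) = 0 at p ∈ {2, 3, 4}; ∂g/∂q = -12(q - 4)(q - 1)(q + 3) = 0 at q ∈ {-3, 1, 4}.
The Hessian is diagonal: diag(g_pp, g_qq). Second derivatives: g_pp(2)=-8, g_pp(3)=4, g_pp(4)=-8; g_qq(-3)=-336, g_qq(1)=144, g_qq(4)=-252.
Local minima occur where both diagonal entries positive: (3, 1). Count: 1.

1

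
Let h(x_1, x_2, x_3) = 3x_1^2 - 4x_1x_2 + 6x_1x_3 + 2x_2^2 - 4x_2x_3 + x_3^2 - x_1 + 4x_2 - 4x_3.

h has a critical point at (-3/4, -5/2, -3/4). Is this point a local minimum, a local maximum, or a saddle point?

saddle point

The Hessian is constant: H = [[6, -4, 6], [-4, 4, -4], [6, -4, 2]].
Leading principal minors: Δ₁ = 6, Δ₂ = 8, Δ₃ = -32.
The minors fit neither the all-positive nor the alternating-sign pattern, so H is indefinite: a saddle point.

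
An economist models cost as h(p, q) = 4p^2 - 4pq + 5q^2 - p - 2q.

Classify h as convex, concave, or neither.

h is quadratic, so its Hessian is the constant matrix H = [[8, -4], [-4, 10]].
det(H) = 64, tr(H) = 18.
det(H) > 0 and tr(H) > 0, so H is positive definite everywhere: convex.

convex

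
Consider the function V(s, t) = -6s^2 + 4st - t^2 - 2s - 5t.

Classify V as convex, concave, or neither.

V is quadratic, so its Hessian is the constant matrix H = [[-12, 4], [4, -2]].
det(H) = 8, tr(H) = -14.
det(H) > 0 and tr(H) < 0, so H is negative definite everywhere: concave.

concave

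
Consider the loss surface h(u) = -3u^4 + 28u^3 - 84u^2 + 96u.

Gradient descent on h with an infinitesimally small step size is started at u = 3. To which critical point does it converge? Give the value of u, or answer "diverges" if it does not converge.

h'(u) = -12(u - 4)(u - 2)(u - 1), so h'(3) = 24.
Gradient descent moves in the -h' direction, i.e. u is decreasing.
The nearest critical point in that direction is u = 2, where h'' = 24 > 0 (a local minimum). The iterate converges there.

2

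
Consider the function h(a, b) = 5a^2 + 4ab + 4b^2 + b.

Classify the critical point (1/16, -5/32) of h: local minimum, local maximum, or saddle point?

The Hessian of h is constant: H = [[10, 4], [4, 8]].
det(H) = 10·8 − 4² = 64.
det(H) > 0 and tr(H) = 18 > 0, so H is positive definite and the point is a local minimum.

local minimum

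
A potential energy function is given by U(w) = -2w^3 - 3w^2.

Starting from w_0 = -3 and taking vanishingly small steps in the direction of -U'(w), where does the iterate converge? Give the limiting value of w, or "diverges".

-1

U'(w) = -6w(w + 1), so U'(-3) = -36.
Gradient descent moves in the -U' direction, i.e. w is increasing.
The nearest critical point in that direction is w = -1, where U'' = 6 > 0 (a local minimum). The iterate converges there.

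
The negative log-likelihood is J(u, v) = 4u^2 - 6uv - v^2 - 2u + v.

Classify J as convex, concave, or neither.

neither

J is quadratic, so its Hessian is the constant matrix H = [[8, -6], [-6, -2]].
det(H) = -52, tr(H) = 6.
det(H) < 0, so H is indefinite: neither convex nor concave.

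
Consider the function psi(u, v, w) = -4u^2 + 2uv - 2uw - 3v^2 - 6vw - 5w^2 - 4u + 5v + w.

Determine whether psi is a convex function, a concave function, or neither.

concave

psi is quadratic, so its Hessian is the constant matrix H = [[-8, 2, -2], [2, -6, -6], [-2, -6, -10]].
Leading principal minors: -8, 44, -80.
Signs alternate −, +, − ⇒ H ≺ 0 ⇒ concave.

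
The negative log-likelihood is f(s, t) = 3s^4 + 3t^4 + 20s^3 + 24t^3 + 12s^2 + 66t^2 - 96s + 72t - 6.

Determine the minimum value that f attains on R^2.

-94

f(s,t) separates as P(s) + Q(t) − 6, so its minimum is min P + min Q − 6.
P'(s) = 12(s - 1)(s + 2)(s + 4) vanishes at s ∈ {-4, -2, 1}; Q'(t) = 12(t + 1)(t + 2)(t + 3) vanishes at t ∈ {-3, -2, -1}.
Local minima of P (where P''>0): P(-4)=64, P(1)=-61. Local minima of Q: Q(-3)=-27, Q(-1)=-27.
So the global minimum of f is P(1) + Q(-3) − 6 = -61 − 27 − 6 = -94, attained at (1, -3).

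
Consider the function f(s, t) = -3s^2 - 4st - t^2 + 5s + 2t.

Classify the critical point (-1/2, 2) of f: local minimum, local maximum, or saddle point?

The Hessian of f is constant: H = [[-6, -4], [-4, -2]].
det(H) = (-6)·(-2) − (-4)² = -4.
Since det(H) < 0, H is indefinite and the critical point is a saddle point.

saddle point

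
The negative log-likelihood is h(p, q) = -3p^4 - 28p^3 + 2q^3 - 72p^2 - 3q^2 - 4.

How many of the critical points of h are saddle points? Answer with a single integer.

h separates as a function of p plus a function of q, so ∇h=0 decouples.
∂h/∂p = -12p(p + 3)(p + 4) = 0 at p ∈ {-4, -3, 0}; ∂h/∂q = 6q(q - 1) = 0 at q ∈ {0, 1}.
The Hessian is diagonal: diag(h_pp, h_qq). Second derivatives: h_pp(-4)=-48, h_pp(-3)=36, h_pp(0)=-144; h_qq(0)=-6, h_qq(1)=6.
Saddle points occur where the two diagonal entries have opposite signs: (-4, 1), (-3, 0), (0, 1). Count: 3.

3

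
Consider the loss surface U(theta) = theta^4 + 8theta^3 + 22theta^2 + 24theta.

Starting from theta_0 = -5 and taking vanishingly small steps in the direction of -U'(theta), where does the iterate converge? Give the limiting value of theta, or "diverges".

U'(theta) = 4(theta + 1)(theta + 2)(theta + 3), so U'(-5) = -96.
Gradient descent moves in the -U' direction, i.e. theta is increasing.
The nearest critical point in that direction is theta = -3, where U'' = 8 > 0 (a local minimum). The iterate converges there.

-3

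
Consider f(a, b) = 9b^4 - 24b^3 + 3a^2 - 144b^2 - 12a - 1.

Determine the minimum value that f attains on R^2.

-1549

f(a,b) separates as P(a) + Q(b) − 1, so its minimum is min P + min Q − 1.
P'(a) = 6a - 12 vanishes at a ∈ {2}; Q'(b) = 36b(b - 4)(b + 2) vanishes at b ∈ {-2, 0, 4}.
Local minima of P (where P''>0): P(2)=-12. Local minima of Q: Q(-2)=-240, Q(4)=-1536.
So the global minimum of f is P(2) + Q(4) − 1 = -12 − 1536 − 1 = -1549, attained at (2, 4).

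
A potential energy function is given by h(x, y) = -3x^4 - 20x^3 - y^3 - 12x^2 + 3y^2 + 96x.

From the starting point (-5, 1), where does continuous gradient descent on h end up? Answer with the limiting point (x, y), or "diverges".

h is separable, so gradient descent decouples: x follows -∂h/∂x, y follows -∂h/∂y.
∂h/∂x = -12(x - 1)(x + 2)(x + 4); at x=-5 this is 216, so x decreases.
∂h/∂y = -3y(y - 2); at y=1 this is 3, so y decreases.
The x-coordinate has no critical point in that direction and runs off to infinity.

diverges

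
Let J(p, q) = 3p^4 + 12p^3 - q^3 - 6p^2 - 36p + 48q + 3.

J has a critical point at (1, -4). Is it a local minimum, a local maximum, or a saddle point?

local minimum

The mixed partial ∂²J/∂p∂q is 0, so the Hessian at any point is diag(J_pp, J_qq) = diag(12(3p^2 + 6p - 1), -6q).
At (1, -4): H = diag(96, 24).
Both eigenvalues are positive, so H is positive definite: a local minimum.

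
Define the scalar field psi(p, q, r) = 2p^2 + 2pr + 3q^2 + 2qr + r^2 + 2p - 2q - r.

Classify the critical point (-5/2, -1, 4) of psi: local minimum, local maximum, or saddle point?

The Hessian is constant: H = [[4, 0, 2], [0, 6, 2], [2, 2, 2]].
Leading principal minors: Δ₁ = 4, Δ₂ = 24, Δ₃ = 8.
All leading minors are positive, so H is positive definite: a local minimum.

local minimum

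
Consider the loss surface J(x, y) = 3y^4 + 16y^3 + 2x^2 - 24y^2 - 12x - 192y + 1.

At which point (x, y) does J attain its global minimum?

J(x,y) separates as P(x) + Q(y) + 1, so its minimum is min P + min Q + 1.
P'(x) = 4x - 12 vanishes at x ∈ {3}; Q'(y) = 12(y - 2)(y + 2)(y + 4) vanishes at y ∈ {-4, -2, 2}.
Local minima of P (where P''>0): P(3)=-18. Local minima of Q: Q(-4)=128, Q(2)=-304.
So the global minimum of J is P(3) + Q(2) + 1 = -18 − 304 + 1 = -321, attained at (3, 2).

(3, 2)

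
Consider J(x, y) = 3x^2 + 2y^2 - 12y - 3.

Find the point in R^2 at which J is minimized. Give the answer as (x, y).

(0, 3)

J(x,y) separates as P(x) + Q(y) − 3, so its minimum is min P + min Q − 3.
P'(x) = 6x vanishes at x ∈ {0}; Q'(y) = 4y - 12 vanishes at y ∈ {3}.
Local minima of P (where P''>0): P(0)=0. Local minima of Q: Q(3)=-18.
So the global minimum of J is P(0) + Q(3) − 3 = 0 − 18 − 3 = -21, attained at (0, 3).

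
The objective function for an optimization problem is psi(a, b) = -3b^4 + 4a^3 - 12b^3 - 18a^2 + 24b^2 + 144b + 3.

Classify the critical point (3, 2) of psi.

saddle point

The mixed partial ∂²psi/∂a∂b is 0, so the Hessian at any point is diag(psi_aa, psi_bb) = diag(12(2a - 3), 12(-3b^2 - 6b + 4)).
At (3, 2): H = diag(36, -240).
The eigenvalues have opposite signs, so H is indefinite: a saddle point.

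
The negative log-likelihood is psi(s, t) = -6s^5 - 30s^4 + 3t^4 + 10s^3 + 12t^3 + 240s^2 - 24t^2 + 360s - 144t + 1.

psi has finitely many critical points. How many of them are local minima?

psi separates as a function of s plus a function of t, so ∇psi=0 decouples.
∂psi/∂s = -30(s - 2)(s + 1)(s + 2)(s + 3) = 0 at s ∈ {-3, -2, -1, 2}; ∂psi/∂t = 12(t - 2)(t + 2)(t + 3) = 0 at t ∈ {-3, -2, 2}.
The Hessian is diagonal: diag(psi_ss, psi_tt). Second derivatives: psi_ss(-3)=300, psi_ss(-2)=-120, psi_ss(-1)=180, psi_ss(2)=-1800; psi_tt(-3)=60, psi_tt(-2)=-48, psi_tt(2)=240.
Local minima occur where both diagonal entries positive: (-3, -3), (-3, 2), (-1, -3), (-1, 2). Count: 4.

4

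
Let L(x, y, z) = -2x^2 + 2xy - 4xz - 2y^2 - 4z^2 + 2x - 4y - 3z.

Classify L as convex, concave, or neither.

L is quadratic, so its Hessian is the constant matrix H = [[-4, 2, -4], [2, -4, 0], [-4, 0, -8]].
Leading principal minors: -4, 12, -32.
Signs alternate −, +, − ⇒ H ≺ 0 ⇒ concave.

concave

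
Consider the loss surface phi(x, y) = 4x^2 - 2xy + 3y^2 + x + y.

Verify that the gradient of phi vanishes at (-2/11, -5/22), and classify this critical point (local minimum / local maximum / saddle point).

∇phi = (8x - 2y + 1, -2x + 6y + 1); substituting (-2/11, -5/22) gives ∇phi = (0, 0), so (-2/11, -5/22) is indeed a critical point.
The Hessian of phi is constant: H = [[8, -2], [-2, 6]].
det(H) = 8·6 − (-2)² = 44.
det(H) > 0 and tr(H) = 14 > 0, so H is positive definite and the point is a local minimum.

local minimum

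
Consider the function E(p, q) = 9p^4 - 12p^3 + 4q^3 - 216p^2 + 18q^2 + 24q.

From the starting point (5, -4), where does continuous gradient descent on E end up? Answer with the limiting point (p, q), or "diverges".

diverges

E is separable, so gradient descent decouples: p follows -∂E/∂p, q follows -∂E/∂q.
∂E/∂p = 36p(p - 4)(p + 3); at p=5 this is 1440, so p decreases.
∂E/∂q = 12(q + 1)(q + 2); at q=-4 this is 72, so q decreases.
The q-coordinate has no critical point in that direction and runs off to infinity.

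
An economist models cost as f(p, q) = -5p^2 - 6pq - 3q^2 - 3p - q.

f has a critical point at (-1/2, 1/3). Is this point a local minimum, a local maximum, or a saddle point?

The Hessian of f is constant: H = [[-10, -6], [-6, -6]].
det(H) = (-10)·(-6) − (-6)² = 24.
det(H) > 0 and tr(H) = -16 < 0, so H is negative definite and the point is a local maximum.

local maximum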